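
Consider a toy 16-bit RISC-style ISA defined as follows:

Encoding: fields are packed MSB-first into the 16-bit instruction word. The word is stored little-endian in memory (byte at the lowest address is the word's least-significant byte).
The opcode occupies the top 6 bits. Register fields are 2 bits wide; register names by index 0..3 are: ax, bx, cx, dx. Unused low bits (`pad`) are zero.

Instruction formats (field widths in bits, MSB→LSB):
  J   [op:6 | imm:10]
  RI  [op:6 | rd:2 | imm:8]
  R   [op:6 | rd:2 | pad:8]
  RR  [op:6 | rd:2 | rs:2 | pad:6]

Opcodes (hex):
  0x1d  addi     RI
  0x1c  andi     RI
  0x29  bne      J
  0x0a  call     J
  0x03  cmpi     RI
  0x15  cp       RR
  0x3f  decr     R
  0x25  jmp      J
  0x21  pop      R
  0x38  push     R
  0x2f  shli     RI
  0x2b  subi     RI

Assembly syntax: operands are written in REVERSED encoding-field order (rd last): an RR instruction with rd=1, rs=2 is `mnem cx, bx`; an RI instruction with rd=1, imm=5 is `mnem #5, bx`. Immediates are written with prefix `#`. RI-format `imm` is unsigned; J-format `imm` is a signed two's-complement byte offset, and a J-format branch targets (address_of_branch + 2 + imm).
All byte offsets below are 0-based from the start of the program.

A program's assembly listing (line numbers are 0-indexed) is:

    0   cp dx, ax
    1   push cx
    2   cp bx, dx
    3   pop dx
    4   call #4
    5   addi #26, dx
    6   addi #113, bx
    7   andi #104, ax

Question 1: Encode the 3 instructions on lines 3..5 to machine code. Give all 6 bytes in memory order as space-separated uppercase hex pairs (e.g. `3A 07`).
00 87 04 28 1A 77

3. pop fields op=0x21:6|rd=3:2|pad=0:8 → word 8700h → 00 87
4. call fields op=0xa:6|imm=4:10 → word 2804h → 04 28
5. addi fields op=0x1d:6|rd=3:2|imm=26:8 → word 771ah → 1a 77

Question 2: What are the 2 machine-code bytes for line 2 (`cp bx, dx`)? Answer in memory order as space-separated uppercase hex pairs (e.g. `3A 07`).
line 2 (cp): pack op=0x15:6|rd=3:2|rs=1:2|pad=0:6 = 0x5740; little→ 40 57

40 57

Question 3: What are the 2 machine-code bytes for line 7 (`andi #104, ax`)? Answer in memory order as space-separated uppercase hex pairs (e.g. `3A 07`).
line 7 (andi): pack op=0x1c:6|rd=0:2|imm=104:8 = 0x7068; little→ 68 70

68 70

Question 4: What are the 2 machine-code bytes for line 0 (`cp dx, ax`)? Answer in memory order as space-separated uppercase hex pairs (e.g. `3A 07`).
0. cp fields op=0x15:6|rd=0:2|rs=3:2|pad=0:6 → word 54c0h → c0 54

C0 54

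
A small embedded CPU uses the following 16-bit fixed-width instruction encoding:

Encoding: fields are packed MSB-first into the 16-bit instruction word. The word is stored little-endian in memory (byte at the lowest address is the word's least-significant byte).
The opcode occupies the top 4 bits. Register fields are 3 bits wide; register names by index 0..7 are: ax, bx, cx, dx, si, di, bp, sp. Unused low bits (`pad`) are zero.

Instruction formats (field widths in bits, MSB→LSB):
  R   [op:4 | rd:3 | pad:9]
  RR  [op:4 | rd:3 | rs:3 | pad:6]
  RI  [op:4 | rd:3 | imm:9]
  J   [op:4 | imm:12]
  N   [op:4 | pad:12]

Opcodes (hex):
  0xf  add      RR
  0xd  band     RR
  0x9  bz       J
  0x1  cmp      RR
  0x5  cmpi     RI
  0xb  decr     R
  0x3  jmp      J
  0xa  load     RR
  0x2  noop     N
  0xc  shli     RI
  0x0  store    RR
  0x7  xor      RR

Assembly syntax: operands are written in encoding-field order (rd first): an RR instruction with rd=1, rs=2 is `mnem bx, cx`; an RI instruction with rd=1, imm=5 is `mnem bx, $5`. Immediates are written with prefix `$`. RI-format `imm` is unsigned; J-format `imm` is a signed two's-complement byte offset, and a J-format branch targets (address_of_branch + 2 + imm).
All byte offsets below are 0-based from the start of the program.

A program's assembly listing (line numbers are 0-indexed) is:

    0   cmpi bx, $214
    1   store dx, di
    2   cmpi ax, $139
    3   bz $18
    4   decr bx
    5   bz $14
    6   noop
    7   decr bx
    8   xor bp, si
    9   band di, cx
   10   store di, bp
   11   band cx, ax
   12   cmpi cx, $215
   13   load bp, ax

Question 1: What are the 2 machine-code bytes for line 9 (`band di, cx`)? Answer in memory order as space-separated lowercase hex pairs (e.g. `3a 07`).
line 9 (band): pack op=0xd:4|rd=5:3|rs=2:3|pad=0:6 = 0xda80; little→ 80 da

80 da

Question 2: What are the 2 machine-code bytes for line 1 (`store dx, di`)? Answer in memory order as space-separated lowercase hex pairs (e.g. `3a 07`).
1. store fields op=0x0:4|rd=3:3|rs=5:3|pad=0:6 → word 0740h → 40 07

40 07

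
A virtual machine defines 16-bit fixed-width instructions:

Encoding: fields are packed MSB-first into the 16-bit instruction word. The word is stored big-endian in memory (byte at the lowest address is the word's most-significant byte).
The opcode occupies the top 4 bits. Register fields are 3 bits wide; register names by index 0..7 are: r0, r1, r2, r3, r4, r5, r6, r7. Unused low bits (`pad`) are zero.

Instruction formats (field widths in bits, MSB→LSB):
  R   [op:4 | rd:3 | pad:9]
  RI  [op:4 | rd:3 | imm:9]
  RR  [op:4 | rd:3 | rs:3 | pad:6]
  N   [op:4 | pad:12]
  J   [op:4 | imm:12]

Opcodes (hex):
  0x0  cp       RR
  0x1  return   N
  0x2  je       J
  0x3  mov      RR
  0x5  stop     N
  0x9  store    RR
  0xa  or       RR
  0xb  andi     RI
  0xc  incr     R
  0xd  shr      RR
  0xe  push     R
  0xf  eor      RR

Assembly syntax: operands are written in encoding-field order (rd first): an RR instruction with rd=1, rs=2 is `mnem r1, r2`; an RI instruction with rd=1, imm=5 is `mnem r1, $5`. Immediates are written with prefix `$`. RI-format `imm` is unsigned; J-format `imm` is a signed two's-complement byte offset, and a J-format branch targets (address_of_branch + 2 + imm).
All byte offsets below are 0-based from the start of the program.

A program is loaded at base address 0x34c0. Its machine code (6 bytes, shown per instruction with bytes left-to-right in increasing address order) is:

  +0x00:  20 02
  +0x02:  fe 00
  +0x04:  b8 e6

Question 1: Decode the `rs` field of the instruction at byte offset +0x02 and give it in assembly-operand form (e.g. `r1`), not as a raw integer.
+0x02: fe 00 ⇒ word 0xfe00 (big)
  top 4b → 0xf → eor [RR]
  rd: (w>>9)&0x7=0x7 → r7
  rs: (w>>6)&0x7=0x0 → r0

r0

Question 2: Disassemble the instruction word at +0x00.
+0x00: 20 02 ⇒ word 0x2002 (big)
  op=0x2002>>12=0x2 ⇒ je (J)
  imm@[11:0]=0x2 ⇒ $2

je $2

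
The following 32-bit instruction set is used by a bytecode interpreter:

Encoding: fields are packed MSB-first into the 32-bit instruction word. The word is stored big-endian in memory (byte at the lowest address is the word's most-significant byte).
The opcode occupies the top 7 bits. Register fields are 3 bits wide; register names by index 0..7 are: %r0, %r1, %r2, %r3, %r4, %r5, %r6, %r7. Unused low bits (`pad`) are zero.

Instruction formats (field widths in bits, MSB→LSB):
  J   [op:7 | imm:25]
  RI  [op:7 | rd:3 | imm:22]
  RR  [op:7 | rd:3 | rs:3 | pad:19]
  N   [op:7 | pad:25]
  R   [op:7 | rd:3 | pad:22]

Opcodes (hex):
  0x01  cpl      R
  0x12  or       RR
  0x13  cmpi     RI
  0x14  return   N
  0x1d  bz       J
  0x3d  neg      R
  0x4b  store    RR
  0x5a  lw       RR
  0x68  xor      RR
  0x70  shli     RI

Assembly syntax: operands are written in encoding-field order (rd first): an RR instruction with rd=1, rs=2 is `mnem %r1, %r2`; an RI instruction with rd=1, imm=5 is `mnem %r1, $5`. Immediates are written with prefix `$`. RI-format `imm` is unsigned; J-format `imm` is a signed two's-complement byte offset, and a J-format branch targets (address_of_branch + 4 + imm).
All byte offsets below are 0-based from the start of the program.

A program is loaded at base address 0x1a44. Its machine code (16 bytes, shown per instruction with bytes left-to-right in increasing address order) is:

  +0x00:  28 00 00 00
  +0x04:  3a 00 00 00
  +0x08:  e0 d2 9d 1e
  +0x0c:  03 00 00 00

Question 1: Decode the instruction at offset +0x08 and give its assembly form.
@+08  big-endian(e0 d2 9d 1e) = 0xe0d29d1e
  opcode bits[31:25]=0x70: shli/RI
  [24:22] rd=3 = %r3
  [21:0] imm=1219870 = $1219870

shli %r3, $1219870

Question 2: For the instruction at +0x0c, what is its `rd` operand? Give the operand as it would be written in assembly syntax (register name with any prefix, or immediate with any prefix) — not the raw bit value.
[0c] 03 00 00 00 → 0x03000000
  opcode bits[31:25]=0x1: cpl/R
  rd: (w>>22)&0x7=0x4 → %r4

%r4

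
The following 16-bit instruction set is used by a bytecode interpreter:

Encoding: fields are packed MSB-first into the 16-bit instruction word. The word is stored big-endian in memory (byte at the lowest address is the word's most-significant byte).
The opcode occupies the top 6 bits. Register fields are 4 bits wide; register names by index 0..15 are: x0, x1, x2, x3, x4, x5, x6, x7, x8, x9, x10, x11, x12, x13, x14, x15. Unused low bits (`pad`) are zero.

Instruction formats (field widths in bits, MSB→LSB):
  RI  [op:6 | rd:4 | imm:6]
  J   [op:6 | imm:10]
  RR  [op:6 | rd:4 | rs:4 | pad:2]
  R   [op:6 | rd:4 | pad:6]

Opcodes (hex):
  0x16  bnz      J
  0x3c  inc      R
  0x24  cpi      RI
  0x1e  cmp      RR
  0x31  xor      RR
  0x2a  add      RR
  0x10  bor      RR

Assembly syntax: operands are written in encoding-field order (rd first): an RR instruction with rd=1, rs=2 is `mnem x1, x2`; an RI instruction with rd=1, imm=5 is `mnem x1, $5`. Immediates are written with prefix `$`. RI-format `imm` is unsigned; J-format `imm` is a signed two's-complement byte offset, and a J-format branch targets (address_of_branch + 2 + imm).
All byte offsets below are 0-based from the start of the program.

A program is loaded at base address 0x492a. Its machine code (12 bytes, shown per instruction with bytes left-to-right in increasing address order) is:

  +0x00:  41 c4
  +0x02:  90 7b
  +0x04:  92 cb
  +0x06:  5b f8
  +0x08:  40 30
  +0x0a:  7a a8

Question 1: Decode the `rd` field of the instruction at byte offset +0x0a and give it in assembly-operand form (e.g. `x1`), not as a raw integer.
x10

+0x0a: 7a a8 ⇒ word 0x7aa8 (big)
  opcode bits[15:10]=0x1e: cmp/RR
  rd: (w>>6)&0xf=0xa → x10
  rs: (w>>2)&0xf=0xa → x10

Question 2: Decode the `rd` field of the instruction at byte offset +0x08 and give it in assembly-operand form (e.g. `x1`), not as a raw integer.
x0

off 0x08: read 40 30 as big → 0x4030
  top 6b → 0x10 → bor [RR]
  [9:6] rd=0 = x0
  [5:2] rs=12 = x12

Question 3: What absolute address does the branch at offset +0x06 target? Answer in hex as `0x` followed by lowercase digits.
@+06  big-endian(5b f8) = 0x5bf8
  opcode bits[15:10]=0x16: bnz/J
  imm@[9:0]=0x3f8 (s10→-8) ⇒ $-8
  target = base 0x492a + off 0x06 + 2 + imm -8 = 0x492a

0x492a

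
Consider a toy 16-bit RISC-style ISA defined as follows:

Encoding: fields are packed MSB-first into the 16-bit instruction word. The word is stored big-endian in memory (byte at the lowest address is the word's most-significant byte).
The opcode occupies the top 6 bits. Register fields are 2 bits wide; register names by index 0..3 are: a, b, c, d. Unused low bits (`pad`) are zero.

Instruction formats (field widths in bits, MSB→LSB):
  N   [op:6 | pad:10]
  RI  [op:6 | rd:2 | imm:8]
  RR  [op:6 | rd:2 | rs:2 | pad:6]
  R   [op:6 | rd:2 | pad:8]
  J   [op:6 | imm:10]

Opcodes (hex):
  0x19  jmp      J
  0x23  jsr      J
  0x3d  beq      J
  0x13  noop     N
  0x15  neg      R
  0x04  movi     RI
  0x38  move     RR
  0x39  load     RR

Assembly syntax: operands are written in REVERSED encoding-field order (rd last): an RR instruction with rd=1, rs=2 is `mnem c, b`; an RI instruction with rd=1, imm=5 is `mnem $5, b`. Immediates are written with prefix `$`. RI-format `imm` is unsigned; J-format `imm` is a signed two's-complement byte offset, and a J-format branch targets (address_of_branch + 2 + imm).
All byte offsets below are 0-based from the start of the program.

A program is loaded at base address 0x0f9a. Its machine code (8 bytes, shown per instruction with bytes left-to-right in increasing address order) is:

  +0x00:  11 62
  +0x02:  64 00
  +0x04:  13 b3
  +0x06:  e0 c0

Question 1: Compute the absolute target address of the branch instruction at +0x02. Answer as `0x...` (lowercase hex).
0x0f9e

[02] 64 00 → 0x6400
  op=0x6400>>10=0x19 ⇒ jmp (J)
  imm@[9:0]=0x0 ⇒ $0
  target = base 0x0f9a + off 0x02 + 2 + imm 0 = 0x0f9e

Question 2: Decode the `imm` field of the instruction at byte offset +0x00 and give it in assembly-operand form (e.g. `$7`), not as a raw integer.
@+00  big-endian(11 62) = 0x1162
  top 6b → 0x4 → movi [RI]
  [9:8] rd=1 = b
  [7:0] imm=98 = $98

$98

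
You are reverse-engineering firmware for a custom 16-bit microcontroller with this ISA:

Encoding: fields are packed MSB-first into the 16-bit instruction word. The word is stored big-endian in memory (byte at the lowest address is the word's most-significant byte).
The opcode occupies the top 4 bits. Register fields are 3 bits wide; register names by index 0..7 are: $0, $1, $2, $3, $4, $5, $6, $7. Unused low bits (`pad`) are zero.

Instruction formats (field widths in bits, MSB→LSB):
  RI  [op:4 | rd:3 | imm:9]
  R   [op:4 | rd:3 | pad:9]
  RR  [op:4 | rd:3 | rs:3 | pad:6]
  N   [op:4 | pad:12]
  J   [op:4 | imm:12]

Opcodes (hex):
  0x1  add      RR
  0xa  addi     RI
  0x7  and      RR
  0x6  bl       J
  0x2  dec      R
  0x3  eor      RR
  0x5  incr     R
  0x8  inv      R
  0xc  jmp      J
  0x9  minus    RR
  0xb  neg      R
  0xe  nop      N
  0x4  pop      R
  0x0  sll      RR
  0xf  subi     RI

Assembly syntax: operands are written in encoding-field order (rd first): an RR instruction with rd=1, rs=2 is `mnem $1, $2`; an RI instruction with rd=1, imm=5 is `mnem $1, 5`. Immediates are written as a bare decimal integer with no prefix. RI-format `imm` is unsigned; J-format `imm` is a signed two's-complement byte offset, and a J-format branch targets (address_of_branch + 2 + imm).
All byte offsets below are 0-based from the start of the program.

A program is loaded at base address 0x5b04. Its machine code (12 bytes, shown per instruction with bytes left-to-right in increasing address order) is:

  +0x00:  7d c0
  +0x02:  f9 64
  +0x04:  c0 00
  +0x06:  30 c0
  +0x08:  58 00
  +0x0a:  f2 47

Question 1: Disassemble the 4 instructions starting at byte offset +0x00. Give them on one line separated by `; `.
off 0x00: read 7d c0 as big → 0x7dc0
  op=0x7dc0>>12=0x7 ⇒ and (RR)
  [11:9] rd=6 = $6
  [8:6] rs=7 = $7
off 0x02: read f9 64 as big → 0xf964
  op=0xf964>>12=0xf ⇒ subi (RI)
  [11:9] rd=4 = $4
  [8:0] imm=356 = 356
off 0x04: read c0 00 as big → 0xc000
  op=0xc000>>12=0xc ⇒ jmp (J)
  [11:0] imm=0 = 0
off 0x06: read 30 c0 as big → 0x30c0
  op=0x30c0>>12=0x3 ⇒ eor (RR)
  [11:9] rd=0 = $0
  [8:6] rs=3 = $3

and $6, $7; subi $4, 356; jmp 0; eor $0, $3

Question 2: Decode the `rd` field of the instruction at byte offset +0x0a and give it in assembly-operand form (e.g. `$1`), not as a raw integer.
+0x0a: f2 47 ⇒ word 0xf247 (big)
  top 4b → 0xf → subi [RI]
  [11:9] rd=1 = $1
  [8:0] imm=71 = 71

$1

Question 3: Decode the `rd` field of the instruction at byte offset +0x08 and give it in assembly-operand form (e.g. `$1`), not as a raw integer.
[08] 58 00 → 0x5800
  op=0x5800>>12=0x5 ⇒ incr (R)
  rd@[11:9]=0x4 ⇒ $4

$4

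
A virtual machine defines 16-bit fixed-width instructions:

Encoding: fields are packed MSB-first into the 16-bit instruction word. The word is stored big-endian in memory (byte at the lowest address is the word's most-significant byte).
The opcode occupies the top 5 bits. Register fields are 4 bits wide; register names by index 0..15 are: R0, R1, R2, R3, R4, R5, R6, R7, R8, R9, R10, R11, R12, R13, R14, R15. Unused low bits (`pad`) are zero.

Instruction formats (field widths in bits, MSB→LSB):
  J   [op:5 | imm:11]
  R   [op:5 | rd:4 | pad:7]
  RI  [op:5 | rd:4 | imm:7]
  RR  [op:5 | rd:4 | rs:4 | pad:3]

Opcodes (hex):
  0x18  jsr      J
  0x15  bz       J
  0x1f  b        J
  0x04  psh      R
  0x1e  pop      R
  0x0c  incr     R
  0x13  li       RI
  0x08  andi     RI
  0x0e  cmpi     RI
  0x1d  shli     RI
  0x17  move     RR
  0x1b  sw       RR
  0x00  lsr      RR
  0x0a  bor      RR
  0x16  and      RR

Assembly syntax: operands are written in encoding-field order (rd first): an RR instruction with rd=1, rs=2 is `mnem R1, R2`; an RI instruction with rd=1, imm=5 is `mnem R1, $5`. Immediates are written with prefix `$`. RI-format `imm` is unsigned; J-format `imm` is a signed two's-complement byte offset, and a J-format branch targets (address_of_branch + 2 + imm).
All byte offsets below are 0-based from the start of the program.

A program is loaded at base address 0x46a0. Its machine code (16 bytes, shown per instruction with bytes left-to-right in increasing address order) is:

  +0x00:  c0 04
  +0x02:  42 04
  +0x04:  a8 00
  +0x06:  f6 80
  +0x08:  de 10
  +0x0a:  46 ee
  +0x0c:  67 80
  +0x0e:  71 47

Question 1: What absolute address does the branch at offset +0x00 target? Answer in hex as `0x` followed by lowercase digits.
+0x00: c0 04 ⇒ word 0xc004 (big)
  opcode bits[15:11]=0x18: jsr/J
  imm: (w>>0)&0x7ff=0x4 → $4
  target = base 0x46a0 + off 0x00 + 2 + imm 4 = 0x46a6

0x46a6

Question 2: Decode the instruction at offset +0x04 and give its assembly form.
off 0x04: read a8 00 as big → 0xa800
  op=0xa800>>11=0x15 ⇒ bz (J)
  [10:0] imm=0 = $0

bz $0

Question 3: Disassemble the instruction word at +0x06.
pop R13

+0x06: f6 80 ⇒ word 0xf680 (big)
  opcode bits[15:11]=0x1e: pop/R
  rd@[10:7]=0xd ⇒ R13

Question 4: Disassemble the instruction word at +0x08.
sw R12, R2

+0x08: de 10 ⇒ word 0xde10 (big)
  opcode bits[15:11]=0x1b: sw/RR
  [10:7] rd=12 = R12
  [6:3] rs=2 = R2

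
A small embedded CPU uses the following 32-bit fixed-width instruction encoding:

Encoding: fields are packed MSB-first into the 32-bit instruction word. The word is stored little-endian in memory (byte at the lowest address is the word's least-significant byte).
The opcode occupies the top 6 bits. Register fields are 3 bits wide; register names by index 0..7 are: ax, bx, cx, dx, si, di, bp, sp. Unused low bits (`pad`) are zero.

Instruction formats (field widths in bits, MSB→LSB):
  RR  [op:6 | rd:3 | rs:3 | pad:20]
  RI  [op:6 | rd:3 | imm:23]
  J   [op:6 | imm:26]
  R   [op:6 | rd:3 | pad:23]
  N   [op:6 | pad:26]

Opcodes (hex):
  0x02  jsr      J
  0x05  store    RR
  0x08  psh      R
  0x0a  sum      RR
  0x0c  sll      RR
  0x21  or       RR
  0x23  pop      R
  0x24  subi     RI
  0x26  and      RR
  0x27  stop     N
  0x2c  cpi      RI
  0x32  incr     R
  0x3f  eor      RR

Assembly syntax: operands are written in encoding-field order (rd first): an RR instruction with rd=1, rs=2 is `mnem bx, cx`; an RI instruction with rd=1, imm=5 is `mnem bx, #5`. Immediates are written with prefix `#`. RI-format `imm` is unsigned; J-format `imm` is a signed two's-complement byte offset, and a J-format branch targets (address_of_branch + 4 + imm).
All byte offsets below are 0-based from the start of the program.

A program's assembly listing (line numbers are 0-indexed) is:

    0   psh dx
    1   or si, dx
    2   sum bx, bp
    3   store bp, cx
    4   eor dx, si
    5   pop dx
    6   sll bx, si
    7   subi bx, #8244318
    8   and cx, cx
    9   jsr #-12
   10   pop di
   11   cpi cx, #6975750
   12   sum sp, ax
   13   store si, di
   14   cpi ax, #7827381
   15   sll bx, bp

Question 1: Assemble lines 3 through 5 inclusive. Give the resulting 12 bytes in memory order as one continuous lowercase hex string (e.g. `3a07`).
L3: store op=0x5:6|rd=6:3|rs=2:3|pad=0:20 ⇒ 0x17200000 ⇒ little 00 00 20 17
L4: eor op=0x3f:6|rd=3:3|rs=4:3|pad=0:20 ⇒ 0xfdc00000 ⇒ little 00 00 c0 fd
L5: pop op=0x23:6|rd=3:3|pad=0:23 ⇒ 0x8d800000 ⇒ little 00 00 80 8d

000020170000c0fd0000808d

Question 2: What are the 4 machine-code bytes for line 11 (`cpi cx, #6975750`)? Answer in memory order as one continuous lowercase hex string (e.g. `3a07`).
06716ab1

L11: cpi op=0x2c:6|rd=2:3|imm=6975750:23 ⇒ 0xb16a7106 ⇒ little 06 71 6a b1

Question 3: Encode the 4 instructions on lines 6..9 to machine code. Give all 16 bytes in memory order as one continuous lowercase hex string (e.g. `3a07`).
L6: sll op=0xc:6|rd=1:3|rs=4:3|pad=0:20 ⇒ 0x30c00000 ⇒ little 00 00 c0 30
L7: subi op=0x24:6|rd=1:3|imm=8244318:23 ⇒ 0x90fdcc5e ⇒ little 5e cc fd 90
L8: and op=0x26:6|rd=2:3|rs=2:3|pad=0:20 ⇒ 0x99200000 ⇒ little 00 00 20 99
L9: jsr op=0x2:6|imm=-12:26 ⇒ 0x0bfffff4 ⇒ little f4 ff ff 0b

0000c0305eccfd9000002099f4ffff0b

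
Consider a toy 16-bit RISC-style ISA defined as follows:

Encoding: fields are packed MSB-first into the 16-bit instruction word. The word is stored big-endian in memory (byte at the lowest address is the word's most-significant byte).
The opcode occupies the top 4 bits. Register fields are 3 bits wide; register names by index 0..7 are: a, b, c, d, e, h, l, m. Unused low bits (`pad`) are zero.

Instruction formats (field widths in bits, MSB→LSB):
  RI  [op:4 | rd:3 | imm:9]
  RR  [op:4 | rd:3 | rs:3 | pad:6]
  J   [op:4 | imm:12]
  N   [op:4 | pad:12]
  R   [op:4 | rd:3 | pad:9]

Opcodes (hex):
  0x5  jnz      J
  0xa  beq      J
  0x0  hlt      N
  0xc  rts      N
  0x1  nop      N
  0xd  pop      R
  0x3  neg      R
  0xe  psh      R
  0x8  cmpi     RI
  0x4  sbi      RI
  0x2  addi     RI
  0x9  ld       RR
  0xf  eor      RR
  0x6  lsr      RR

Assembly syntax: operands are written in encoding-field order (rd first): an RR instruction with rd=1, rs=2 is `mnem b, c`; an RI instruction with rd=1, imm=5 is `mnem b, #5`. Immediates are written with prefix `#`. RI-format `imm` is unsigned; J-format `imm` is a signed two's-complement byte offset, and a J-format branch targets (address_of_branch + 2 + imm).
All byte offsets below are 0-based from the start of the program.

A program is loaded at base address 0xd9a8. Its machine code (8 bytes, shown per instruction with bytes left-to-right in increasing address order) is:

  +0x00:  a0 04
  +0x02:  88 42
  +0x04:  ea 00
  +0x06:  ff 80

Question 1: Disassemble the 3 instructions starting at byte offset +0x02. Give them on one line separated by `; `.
cmpi e, #66; psh h; eor m, l

[02] 88 42 → 0x8842
  top 4b → 0x8 → cmpi [RI]
  [11:9] rd=4 = e
  [8:0] imm=66 = #66
[04] ea 00 → 0xea00
  top 4b → 0xe → psh [R]
  [11:9] rd=5 = h
[06] ff 80 → 0xff80
  top 4b → 0xf → eor [RR]
  [11:9] rd=7 = m
  [8:6] rs=6 = l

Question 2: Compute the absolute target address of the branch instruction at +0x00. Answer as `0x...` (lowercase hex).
+0x00: a0 04 ⇒ word 0xa004 (big)
  top 4b → 0xa → beq [J]
  [11:0] imm=4 = #4
  target = base 0xd9a8 + off 0x00 + 2 + imm 4 = 0xd9ae

0xd9ae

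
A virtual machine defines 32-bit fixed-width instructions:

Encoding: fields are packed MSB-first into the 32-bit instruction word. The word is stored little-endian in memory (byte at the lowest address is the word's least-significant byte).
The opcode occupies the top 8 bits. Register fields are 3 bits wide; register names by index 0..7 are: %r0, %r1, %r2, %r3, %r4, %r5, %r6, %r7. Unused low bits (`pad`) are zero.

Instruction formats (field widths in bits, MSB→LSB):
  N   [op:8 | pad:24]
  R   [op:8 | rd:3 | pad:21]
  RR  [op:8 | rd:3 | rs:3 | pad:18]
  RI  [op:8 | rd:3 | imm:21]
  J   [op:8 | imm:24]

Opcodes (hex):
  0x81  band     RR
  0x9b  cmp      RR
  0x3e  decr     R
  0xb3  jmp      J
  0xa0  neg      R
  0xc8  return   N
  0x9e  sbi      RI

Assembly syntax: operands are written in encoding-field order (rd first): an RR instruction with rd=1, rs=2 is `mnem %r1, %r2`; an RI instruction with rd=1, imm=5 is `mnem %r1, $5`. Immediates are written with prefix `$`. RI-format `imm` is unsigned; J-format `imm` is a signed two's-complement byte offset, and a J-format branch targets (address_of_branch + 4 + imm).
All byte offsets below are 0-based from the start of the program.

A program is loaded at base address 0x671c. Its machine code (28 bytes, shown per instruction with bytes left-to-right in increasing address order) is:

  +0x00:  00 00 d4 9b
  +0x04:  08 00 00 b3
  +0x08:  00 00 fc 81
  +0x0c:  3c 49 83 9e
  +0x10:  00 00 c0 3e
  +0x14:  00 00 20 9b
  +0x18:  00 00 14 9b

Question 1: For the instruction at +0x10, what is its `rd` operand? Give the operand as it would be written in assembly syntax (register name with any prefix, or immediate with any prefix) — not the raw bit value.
%r6

@+10  little-endian(00 00 c0 3e) = 0x3ec00000
  opcode bits[31:24]=0x3e: decr/R
  [23:21] rd=6 = %r6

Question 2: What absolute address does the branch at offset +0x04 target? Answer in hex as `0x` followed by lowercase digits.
[04] 08 00 00 b3 → 0xb3000008
  top 8b → 0xb3 → jmp [J]
  [23:0] imm=8 = $8
  target = base 0x671c + off 0x04 + 4 + imm 8 = 0x672c

0x672c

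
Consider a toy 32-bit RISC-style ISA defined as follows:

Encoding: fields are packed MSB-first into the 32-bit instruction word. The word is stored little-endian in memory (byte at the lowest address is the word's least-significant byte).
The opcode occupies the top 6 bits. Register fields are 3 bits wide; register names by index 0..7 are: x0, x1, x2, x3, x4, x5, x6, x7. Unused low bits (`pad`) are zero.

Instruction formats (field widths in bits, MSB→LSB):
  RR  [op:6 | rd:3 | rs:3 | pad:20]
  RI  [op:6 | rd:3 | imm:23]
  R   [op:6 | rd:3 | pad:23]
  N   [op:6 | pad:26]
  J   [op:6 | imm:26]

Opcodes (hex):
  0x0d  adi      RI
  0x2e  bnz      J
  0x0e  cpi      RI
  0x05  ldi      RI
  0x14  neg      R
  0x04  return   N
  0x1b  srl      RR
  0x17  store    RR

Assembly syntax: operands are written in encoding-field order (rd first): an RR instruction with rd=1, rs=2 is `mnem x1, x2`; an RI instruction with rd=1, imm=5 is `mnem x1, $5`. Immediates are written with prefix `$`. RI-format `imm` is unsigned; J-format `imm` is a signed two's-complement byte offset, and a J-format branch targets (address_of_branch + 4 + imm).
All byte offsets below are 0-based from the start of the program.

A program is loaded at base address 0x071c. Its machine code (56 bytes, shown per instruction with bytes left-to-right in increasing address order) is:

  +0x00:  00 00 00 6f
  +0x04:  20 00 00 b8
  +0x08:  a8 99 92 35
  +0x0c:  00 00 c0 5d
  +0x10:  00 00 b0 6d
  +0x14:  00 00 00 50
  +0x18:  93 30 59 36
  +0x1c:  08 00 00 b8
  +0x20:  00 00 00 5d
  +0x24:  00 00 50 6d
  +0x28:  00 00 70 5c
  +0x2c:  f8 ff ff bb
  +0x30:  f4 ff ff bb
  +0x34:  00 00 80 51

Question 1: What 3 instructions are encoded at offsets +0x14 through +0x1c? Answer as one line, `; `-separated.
neg x0; adi x4, $5845139; bnz $8

off 0x14: read 00 00 00 50 as little → 0x50000000
  opcode bits[31:26]=0x14: neg/R
  rd@[25:23]=0x0 ⇒ x0
off 0x18: read 93 30 59 36 as little → 0x36593093
  opcode bits[31:26]=0xd: adi/RI
  rd@[25:23]=0x4 ⇒ x4
  imm@[22:0]=0x593093 ⇒ $5845139
off 0x1c: read 08 00 00 b8 as little → 0xb8000008
  opcode bits[31:26]=0x2e: bnz/J
  imm@[25:0]=0x8 ⇒ $8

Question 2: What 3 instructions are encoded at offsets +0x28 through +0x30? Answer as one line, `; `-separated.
store x0, x7; bnz $-8; bnz $-12

[28] 00 00 70 5c → 0x5c700000
  top 6b → 0x17 → store [RR]
  rd@[25:23]=0x0 ⇒ x0
  rs@[22:20]=0x7 ⇒ x7
[2c] f8 ff ff bb → 0xbbfffff8
  top 6b → 0x2e → bnz [J]
  imm@[25:0]=0x3fffff8 (s26→-8) ⇒ $-8
[30] f4 ff ff bb → 0xbbfffff4
  top 6b → 0x2e → bnz [J]
  imm@[25:0]=0x3fffff4 (s26→-12) ⇒ $-12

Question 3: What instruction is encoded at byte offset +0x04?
bnz $32

@+04  little-endian(20 00 00 b8) = 0xb8000020
  op=0xb8000020>>26=0x2e ⇒ bnz (J)
  imm: (w>>0)&0x3ffffff=0x20 → $32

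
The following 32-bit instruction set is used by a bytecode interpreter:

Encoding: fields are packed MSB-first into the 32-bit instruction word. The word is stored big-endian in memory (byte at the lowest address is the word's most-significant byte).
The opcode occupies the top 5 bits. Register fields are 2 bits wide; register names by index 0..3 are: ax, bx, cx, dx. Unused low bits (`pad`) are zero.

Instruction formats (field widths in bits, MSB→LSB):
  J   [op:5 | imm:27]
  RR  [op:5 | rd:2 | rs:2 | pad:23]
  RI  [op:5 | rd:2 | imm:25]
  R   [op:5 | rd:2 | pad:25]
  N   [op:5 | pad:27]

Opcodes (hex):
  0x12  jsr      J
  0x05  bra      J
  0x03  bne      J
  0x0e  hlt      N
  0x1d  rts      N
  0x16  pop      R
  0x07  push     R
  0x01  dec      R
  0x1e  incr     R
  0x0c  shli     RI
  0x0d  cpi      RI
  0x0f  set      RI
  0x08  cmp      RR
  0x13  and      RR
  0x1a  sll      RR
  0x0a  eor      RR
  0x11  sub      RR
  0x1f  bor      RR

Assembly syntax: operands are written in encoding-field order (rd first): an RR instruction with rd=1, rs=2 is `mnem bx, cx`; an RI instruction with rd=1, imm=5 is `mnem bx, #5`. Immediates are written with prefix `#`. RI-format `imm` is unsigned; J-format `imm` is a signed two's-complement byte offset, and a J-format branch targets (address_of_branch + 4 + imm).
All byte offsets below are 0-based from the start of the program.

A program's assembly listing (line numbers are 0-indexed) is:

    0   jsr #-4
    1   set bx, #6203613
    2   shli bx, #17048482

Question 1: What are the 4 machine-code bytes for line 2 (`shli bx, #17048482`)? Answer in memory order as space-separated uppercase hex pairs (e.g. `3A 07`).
63 04 23 A2

2. shli fields op=0xc:5|rd=1:2|imm=17048482:25 → word 630423a2h → 63 04 23 a2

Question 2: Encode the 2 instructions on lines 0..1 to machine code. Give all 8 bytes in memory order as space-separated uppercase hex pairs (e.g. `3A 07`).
line 0 (jsr): pack op=0x12:5|imm=-4:27 = 0x97fffffc; big→ 97 ff ff fc
line 1 (set): pack op=0xf:5|rd=1:2|imm=6203613:25 = 0x7a5ea8dd; big→ 7a 5e a8 dd

97 FF FF FC 7A 5E A8 DD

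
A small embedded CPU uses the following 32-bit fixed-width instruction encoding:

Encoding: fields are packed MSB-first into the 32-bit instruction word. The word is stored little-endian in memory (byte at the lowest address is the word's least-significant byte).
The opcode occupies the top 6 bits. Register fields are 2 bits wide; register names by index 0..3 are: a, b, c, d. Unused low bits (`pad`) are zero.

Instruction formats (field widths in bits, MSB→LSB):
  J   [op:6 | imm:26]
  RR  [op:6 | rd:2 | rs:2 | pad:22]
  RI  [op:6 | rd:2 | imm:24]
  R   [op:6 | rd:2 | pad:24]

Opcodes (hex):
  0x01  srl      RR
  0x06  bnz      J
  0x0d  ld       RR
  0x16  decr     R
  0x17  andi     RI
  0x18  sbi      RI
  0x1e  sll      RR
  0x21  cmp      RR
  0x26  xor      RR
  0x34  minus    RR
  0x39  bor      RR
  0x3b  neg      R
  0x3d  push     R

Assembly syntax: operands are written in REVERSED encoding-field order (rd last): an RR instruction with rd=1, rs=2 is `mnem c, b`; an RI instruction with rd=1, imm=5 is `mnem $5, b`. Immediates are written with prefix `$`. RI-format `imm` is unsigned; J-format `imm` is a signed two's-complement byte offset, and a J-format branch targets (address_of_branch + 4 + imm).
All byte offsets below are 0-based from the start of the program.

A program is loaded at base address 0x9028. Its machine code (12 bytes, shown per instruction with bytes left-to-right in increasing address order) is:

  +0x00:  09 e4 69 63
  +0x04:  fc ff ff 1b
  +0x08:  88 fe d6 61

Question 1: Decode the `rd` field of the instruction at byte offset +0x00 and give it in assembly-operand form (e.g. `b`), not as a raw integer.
off 0x00: read 09 e4 69 63 as little → 0x6369e409
  top 6b → 0x18 → sbi [RI]
  rd@[25:24]=0x3 ⇒ d
  imm@[23:0]=0x69e409 ⇒ $6939657

d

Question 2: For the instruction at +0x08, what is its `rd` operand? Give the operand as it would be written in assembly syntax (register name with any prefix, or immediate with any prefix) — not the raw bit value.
b

+0x08: 88 fe d6 61 ⇒ word 0x61d6fe88 (little)
  op=0x61d6fe88>>26=0x18 ⇒ sbi (RI)
  rd@[25:24]=0x1 ⇒ b
  imm@[23:0]=0xd6fe88 ⇒ $14089864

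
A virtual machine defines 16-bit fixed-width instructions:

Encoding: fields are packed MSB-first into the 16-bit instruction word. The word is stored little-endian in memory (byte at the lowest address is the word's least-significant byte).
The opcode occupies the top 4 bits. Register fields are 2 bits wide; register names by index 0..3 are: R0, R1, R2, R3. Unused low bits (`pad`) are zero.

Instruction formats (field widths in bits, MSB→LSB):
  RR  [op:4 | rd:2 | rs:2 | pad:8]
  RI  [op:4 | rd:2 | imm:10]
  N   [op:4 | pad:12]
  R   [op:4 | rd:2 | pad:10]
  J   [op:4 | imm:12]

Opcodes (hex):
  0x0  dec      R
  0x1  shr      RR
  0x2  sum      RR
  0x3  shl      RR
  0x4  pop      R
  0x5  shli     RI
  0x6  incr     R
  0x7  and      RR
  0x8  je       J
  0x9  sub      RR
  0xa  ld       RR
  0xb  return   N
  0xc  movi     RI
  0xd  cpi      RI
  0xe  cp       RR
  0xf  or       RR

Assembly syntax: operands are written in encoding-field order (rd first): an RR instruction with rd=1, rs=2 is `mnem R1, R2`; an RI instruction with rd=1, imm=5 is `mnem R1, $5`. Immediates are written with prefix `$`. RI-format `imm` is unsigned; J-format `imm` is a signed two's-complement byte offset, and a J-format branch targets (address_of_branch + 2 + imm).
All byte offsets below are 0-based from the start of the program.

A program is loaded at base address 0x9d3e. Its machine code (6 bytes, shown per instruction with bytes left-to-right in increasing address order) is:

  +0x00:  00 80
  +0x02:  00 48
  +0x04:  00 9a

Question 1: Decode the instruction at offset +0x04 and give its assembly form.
+0x04: 00 9a ⇒ word 0x9a00 (little)
  op=0x9a00>>12=0x9 ⇒ sub (RR)
  rd: (w>>10)&0x3=0x2 → R2
  rs: (w>>8)&0x3=0x2 → R2

sub R2, R2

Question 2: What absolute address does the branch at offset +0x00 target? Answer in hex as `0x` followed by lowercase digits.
@+00  little-endian(00 80) = 0x8000
  top 4b → 0x8 → je [J]
  [11:0] imm=0 = $0
  target = base 0x9d3e + off 0x00 + 2 + imm 0 = 0x9d40

0x9d40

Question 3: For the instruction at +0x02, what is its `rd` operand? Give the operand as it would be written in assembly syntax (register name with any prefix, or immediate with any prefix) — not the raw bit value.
R2

+0x02: 00 48 ⇒ word 0x4800 (little)
  top 4b → 0x4 → pop [R]
  rd@[11:10]=0x2 ⇒ R2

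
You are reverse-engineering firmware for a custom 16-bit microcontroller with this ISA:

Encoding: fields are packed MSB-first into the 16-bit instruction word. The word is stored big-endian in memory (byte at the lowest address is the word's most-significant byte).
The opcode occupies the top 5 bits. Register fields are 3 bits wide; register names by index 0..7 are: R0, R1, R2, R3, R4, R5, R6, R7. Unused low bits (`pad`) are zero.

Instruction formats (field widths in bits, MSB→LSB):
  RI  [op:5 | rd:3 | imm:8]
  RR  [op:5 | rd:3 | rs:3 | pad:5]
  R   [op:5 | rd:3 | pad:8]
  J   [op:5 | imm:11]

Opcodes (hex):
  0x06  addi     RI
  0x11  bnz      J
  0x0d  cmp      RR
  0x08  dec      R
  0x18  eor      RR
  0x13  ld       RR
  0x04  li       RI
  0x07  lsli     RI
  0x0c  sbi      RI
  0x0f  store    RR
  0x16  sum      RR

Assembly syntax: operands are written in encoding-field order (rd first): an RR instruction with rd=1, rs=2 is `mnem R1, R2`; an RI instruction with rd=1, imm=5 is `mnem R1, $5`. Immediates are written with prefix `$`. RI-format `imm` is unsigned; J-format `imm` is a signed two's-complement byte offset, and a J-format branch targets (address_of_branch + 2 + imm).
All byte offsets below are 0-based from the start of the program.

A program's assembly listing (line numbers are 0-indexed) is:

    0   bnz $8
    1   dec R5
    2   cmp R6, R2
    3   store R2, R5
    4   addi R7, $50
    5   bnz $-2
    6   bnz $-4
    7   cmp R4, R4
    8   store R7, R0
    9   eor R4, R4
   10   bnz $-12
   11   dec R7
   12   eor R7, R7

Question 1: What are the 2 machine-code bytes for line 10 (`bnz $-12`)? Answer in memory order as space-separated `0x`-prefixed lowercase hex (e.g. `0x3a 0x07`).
L10: bnz op=0x11:5|imm=-12:11 ⇒ 0x8ff4 ⇒ big 8f f4

0x8f 0xf4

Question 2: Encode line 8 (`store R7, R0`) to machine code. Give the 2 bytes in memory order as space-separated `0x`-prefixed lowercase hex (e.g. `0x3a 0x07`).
0x7f 0x00

8. store fields op=0xf:5|rd=7:3|rs=0:3|pad=0:5 → word 7f00h → 7f 00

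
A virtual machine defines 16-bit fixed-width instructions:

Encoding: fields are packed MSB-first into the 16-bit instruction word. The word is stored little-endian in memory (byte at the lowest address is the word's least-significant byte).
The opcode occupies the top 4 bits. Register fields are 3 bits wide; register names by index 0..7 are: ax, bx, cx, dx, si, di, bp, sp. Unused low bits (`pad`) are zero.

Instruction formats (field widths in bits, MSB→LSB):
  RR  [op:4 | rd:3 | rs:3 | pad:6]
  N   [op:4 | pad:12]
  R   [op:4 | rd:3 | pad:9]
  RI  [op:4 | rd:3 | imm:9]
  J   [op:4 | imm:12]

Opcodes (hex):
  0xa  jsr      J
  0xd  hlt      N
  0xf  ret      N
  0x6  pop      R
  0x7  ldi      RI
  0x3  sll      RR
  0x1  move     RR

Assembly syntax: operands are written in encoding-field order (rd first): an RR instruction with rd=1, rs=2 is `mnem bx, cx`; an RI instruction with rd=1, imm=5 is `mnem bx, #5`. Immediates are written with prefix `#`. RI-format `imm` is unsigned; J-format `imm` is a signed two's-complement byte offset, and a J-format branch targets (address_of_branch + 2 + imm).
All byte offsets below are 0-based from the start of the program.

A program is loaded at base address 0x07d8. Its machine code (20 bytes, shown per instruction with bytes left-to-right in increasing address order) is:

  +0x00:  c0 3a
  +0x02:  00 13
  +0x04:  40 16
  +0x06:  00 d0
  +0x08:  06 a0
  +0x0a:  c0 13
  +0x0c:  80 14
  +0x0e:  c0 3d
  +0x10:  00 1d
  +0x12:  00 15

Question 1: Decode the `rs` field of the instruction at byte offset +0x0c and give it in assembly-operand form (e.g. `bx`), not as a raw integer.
[0c] 80 14 → 0x1480
  op=0x1480>>12=0x1 ⇒ move (RR)
  [11:9] rd=2 = cx
  [8:6] rs=2 = cx

cx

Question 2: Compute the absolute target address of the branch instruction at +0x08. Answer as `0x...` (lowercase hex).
[08] 06 a0 → 0xa006
  op=0xa006>>12=0xa ⇒ jsr (J)
  [11:0] imm=6 = #6
  target = base 0x07d8 + off 0x08 + 2 + imm 6 = 0x07e8

0x07e8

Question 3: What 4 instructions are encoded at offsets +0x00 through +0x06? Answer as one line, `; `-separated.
sll di, dx; move bx, si; move dx, bx; hlt

+0x00: c0 3a ⇒ word 0x3ac0 (little)
  opcode bits[15:12]=0x3: sll/RR
  [11:9] rd=5 = di
  [8:6] rs=3 = dx
+0x02: 00 13 ⇒ word 0x1300 (little)
  opcode bits[15:12]=0x1: move/RR
  [11:9] rd=1 = bx
  [8:6] rs=4 = si
+0x04: 40 16 ⇒ word 0x1640 (little)
  opcode bits[15:12]=0x1: move/RR
  [11:9] rd=3 = dx
  [8:6] rs=1 = bx
+0x06: 00 d0 ⇒ word 0xd000 (little)
  opcode bits[15:12]=0xd: hlt/N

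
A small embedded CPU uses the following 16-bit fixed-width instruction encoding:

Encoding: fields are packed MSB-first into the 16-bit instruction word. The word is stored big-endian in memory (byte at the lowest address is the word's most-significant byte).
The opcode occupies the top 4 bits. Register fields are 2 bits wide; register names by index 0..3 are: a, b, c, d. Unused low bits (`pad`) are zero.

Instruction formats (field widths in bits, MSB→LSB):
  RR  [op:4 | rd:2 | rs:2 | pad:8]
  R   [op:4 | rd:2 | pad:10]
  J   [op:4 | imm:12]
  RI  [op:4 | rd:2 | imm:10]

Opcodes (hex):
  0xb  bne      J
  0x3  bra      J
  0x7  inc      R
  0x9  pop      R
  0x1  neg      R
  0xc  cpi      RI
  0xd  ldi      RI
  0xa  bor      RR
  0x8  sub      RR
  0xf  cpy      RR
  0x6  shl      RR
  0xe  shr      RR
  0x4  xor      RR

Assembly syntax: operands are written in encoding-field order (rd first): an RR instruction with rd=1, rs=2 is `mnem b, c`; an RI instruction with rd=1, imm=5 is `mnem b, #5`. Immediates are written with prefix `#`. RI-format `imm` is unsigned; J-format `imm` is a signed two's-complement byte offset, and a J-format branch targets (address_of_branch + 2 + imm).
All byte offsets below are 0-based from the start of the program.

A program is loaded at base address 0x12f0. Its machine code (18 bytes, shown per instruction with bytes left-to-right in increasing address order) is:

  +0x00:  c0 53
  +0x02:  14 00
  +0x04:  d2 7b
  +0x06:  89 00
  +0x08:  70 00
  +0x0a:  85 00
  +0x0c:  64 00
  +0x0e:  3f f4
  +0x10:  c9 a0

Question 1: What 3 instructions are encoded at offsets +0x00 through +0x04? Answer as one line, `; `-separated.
cpi a, #83; neg b; ldi a, #635

+0x00: c0 53 ⇒ word 0xc053 (big)
  op=0xc053>>12=0xc ⇒ cpi (RI)
  rd: (w>>10)&0x3=0x0 → a
  imm: (w>>0)&0x3ff=0x53 → #83
+0x02: 14 00 ⇒ word 0x1400 (big)
  op=0x1400>>12=0x1 ⇒ neg (R)
  rd: (w>>10)&0x3=0x1 → b
+0x04: d2 7b ⇒ word 0xd27b (big)
  op=0xd27b>>12=0xd ⇒ ldi (RI)
  rd: (w>>10)&0x3=0x0 → a
  imm: (w>>0)&0x3ff=0x27b → #635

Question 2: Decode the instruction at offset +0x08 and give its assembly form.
inc a

[08] 70 00 → 0x7000
  op=0x7000>>12=0x7 ⇒ inc (R)
  rd@[11:10]=0x0 ⇒ a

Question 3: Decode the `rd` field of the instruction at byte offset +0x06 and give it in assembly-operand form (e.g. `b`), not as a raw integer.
c

@+06  big-endian(89 00) = 0x8900
  opcode bits[15:12]=0x8: sub/RR
  rd@[11:10]=0x2 ⇒ c
  rs@[9:8]=0x1 ⇒ b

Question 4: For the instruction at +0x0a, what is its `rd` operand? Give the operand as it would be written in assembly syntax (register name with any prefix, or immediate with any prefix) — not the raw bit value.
b

+0x0a: 85 00 ⇒ word 0x8500 (big)
  opcode bits[15:12]=0x8: sub/RR
  rd: (w>>10)&0x3=0x1 → b
  rs: (w>>8)&0x3=0x1 → b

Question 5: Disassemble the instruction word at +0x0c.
shl b, a

+0x0c: 64 00 ⇒ word 0x6400 (big)
  op=0x6400>>12=0x6 ⇒ shl (RR)
  rd@[11:10]=0x1 ⇒ b
  rs@[9:8]=0x0 ⇒ a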